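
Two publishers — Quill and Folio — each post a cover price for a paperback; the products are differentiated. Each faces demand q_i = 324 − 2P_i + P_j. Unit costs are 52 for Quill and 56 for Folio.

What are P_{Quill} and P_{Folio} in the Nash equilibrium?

143.2, 144.8

Quill's profit: π = (P_{Quill} − 52)(324 − 2P_{Quill} + P_{Folio}).
∂π/∂P_{Quill} = 428 − 4P_{Quill} + P_{Folio} = 0 ⇒ P_{Quill} = 107 + 0.25P_{Folio}.
Similarly P_{Folio} = 109 + 0.25P_{Quill}.
Plugging P_{Folio} into Quill's best response: P_{Quill} = 107 + 0.25(109 + 0.25P_{Quill}) ⇒ 0.9375P_{Quill} = 134.25, so P_{Quill} = 143.2.
Then P_{Folio} = 109 + 0.25·143.2 = 144.8.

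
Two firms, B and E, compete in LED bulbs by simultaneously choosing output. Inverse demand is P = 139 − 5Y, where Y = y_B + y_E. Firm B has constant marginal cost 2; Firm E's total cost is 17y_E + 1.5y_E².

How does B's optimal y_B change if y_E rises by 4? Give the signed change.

-2

Firm B's profit: π = y_B(139 − 5(y_B + y_E)) − 2y_B.
∂π/∂y_B = 137 − 10y_B − 5y_E = 0, so y_B = 13.7 − 0.5y_E.
The reaction-function slope is −0.5, so a 4-unit rise in y_E moves y_B by −0.5 × 4 = −2. B's best response falls — the actions are strategic substitutes.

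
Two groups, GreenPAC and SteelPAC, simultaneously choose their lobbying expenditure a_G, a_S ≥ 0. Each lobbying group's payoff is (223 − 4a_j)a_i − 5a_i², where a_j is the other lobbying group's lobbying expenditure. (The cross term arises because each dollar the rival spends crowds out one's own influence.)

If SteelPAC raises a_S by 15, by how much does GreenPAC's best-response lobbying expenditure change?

-6

GreenPAC's payoff is (223 − 4a_S)a_G − 5a_G².
∂π/∂a_G = 223 − 4a_S − 10a_G = 0, so a_G = 22.3 − 0.4a_S.
The reaction-function slope is −0.4, so a 15-unit rise in a_S moves a_G by −0.4 × 15 = −6. GreenPAC's best response falls — the actions are strategic substitutes.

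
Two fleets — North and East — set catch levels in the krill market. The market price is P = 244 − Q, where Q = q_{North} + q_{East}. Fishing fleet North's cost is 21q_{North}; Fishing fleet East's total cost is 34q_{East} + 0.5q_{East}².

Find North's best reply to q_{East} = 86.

Fishing fleet North's profit: π = q_{North}(244 − (q_{North} + q_{East})) − 21q_{North}.
∂π/∂q_{North} = 223 − 2q_{North} − q_{East} = 0, so q_{North} = 111.5 − 0.5q_{East}.
At q_{East} = 86: q_{North} = 111.5 − 0.5·86 = 68.5.

68.5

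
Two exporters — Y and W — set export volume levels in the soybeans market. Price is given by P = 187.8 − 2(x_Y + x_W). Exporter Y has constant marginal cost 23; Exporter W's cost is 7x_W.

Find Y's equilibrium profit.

1230.08

Exporter Y's profit: π = x_Y(187.8 − 2(x_Y + x_W)) − 23x_Y.
∂π/∂x_Y = 164.8 − 4x_Y − 2x_W = 0, so x_Y = 41.2 − 0.5x_W.
By the same steps for W: x_W = 45.2 − 0.5x_Y.
Solving the two reaction functions simultaneously: (1 − (−0.5)(−0.5))x_Y = 41.2 − 0.5·45.2, so 0.75x_Y = 18.6 and x_Y = 24.8.
Then x_W = 45.2 − 0.5·24.8 = 32.8.
Price P = 187.8 − 2·57.6 = 72.6.
Y's profit: (72.6 − 23)·24.8 = 1230.08.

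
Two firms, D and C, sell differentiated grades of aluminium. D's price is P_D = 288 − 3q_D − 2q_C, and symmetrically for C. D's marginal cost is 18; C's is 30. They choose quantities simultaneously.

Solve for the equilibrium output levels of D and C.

Firm D's profit: π = q_D(288 − 3q_D − 2q_C) − 18q_D.
∂π/∂q_D = 270 − 6q_D − 2q_C = 0 ⇒ q_D = 45 − (1/3)q_C.
Similarly q_C = 43 − (1/3)q_D.
Solving the two reaction functions simultaneously: (1 − (−1/3)(−1/3))q_D = 45 − (1/3)·43, so (8/9)q_D = 92/3 and q_D = 34.5.
Then q_C = 43 − (1/3)·34.5 = 31.5.

34.5, 31.5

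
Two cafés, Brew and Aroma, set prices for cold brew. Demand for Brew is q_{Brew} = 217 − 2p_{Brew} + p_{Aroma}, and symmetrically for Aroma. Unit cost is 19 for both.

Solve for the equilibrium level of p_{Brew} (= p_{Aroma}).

Brew's profit: π = (p_{Brew} − 19)(217 − 2p_{Brew} + p_{Aroma}).
∂π/∂p_{Brew} = 255 − 4p_{Brew} + p_{Aroma} = 0 ⇒ p_{Brew} = 63.75 + 0.25p_{Aroma}.
By symmetry p_{Aroma} = p_{Brew}; substituting into the reaction function, 0.75p_{Brew} = 63.75 and p_{Brew} = 85.

85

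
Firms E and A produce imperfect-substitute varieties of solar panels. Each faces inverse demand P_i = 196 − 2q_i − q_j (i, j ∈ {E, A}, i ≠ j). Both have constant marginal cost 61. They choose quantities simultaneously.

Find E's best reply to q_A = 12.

Firm E's profit: π = q_E(196 − 2q_E − q_A) − 61q_E.
∂π/∂q_E = 135 − 4q_E − q_A = 0 ⇒ q_E = 33.75 − 0.25q_A.
At q_A = 12: q_E = 33.75 − 0.25·12 = 30.75.

30.75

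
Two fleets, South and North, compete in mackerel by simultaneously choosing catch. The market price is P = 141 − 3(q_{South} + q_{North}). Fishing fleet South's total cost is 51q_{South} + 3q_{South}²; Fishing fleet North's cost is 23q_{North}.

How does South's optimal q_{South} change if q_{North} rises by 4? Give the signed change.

Fishing fleet South's profit: π = q_{South}(141 − 3(q_{South} + q_{North})) − 51q_{South} − 3q_{South}².
∂π/∂q_{South} = 90 − 12q_{South} − 3q_{North} = 0, so q_{South} = 7.5 − 0.25q_{North}.
The reaction-function slope is −0.25, so a 4-unit rise in q_{North} moves q_{South} by −0.25 × 4 = −1. South's best response falls — the actions are strategic substitutes.

-1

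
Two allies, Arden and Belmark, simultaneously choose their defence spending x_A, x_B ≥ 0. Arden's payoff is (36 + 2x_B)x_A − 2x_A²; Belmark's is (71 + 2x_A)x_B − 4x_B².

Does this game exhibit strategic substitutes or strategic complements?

strategic complements

Expanding Arden's payoff: 36x_A + 2x_Bx_A − 2x_A².
∂π/∂x_A = 36 + 2x_B − 4x_A = 0, so x_A = 9 + 0.5x_B.
The best-response slope dx_A/dx_B = 0.5 > 0: the reaction function is upward-sloping, so the choices are strategic complements.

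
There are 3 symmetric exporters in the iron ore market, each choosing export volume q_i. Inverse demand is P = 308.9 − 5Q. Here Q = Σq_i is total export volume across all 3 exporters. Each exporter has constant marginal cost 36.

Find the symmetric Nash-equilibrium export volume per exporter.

13.645

A representative exporter's profit is π_i = q_i(308.9 − 5Q) − 36q_i, with Q = q_i + Σ_{j≠i} q_j.
First-order condition: 272.9 − 10q_i − 5Σ_{j≠i} q_j = 0.
With identical exporters, set every q_j = q: then 272.9 − 10q − 10q = 0, i.e. q = 272.9/20 = 13.645.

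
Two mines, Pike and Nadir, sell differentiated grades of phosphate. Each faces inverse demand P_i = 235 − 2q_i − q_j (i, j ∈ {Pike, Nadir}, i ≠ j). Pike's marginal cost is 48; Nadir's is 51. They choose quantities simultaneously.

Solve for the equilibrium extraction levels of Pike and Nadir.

Mine Pike's profit: π = q_{Pike}(235 − 2q_{Pike} − q_{Nadir}) − 48q_{Pike}.
∂π/∂q_{Pike} = 187 − 4q_{Pike} − q_{Nadir} = 0 ⇒ q_{Pike} = 46.75 − 0.25q_{Nadir}.
Similarly q_{Nadir} = 46 − 0.25q_{Pike}.
Substituting the second reaction function into the first: q_{Pike} = 46.75 − 0.25(46 − 0.25q_{Pike}), which gives 0.9375q_{Pike} = 35.25 ⇒ q_{Pike} = 37.6.
Then q_{Nadir} = 46 − 0.25·37.6 = 36.6.

37.6, 36.6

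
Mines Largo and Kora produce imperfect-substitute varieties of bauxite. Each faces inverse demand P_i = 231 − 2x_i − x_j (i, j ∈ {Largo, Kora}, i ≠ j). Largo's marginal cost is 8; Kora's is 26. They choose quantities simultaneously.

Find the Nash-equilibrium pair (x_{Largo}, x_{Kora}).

Mine Largo's profit: π = x_{Largo}(231 − 2x_{Largo} − x_{Kora}) − 8x_{Largo}.
∂π/∂x_{Largo} = 223 − 4x_{Largo} − x_{Kora} = 0 ⇒ x_{Largo} = 55.75 − 0.25x_{Kora}.
Similarly x_{Kora} = 51.25 − 0.25x_{Largo}.
Substituting the second reaction function into the first: x_{Largo} = 55.75 − 0.25(51.25 − 0.25x_{Largo}), which gives 0.9375x_{Largo} = 42.9375 ⇒ x_{Largo} = 45.8.
Then x_{Kora} = 51.25 − 0.25·45.8 = 39.8.

45.8, 39.8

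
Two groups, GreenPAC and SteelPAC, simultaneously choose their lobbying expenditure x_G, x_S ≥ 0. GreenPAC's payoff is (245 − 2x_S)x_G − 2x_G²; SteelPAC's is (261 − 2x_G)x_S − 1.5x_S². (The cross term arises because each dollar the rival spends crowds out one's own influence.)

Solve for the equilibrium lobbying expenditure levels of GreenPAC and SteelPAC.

Expanding GreenPAC's payoff: 245x_G − 2x_Sx_G − 2x_G².
∂π/∂x_G = 245 − 2x_S − 4x_G = 0, so x_G = 61.25 − 0.5x_S.
Likewise for SteelPAC: x_S = 87 − (2/3)x_G.
Substituting the second reaction function into the first: x_G = 61.25 − 0.5(87 − (2/3)x_G), which gives (2/3)x_G = 17.75 ⇒ x_G = 26.625.
Then x_S = 87 − (2/3)·26.625 = 69.25.

26.625, 69.25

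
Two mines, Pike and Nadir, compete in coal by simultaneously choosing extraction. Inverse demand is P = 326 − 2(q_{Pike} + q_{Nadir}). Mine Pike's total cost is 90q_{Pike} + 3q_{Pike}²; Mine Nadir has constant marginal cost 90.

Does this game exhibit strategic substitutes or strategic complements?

Mine Pike's profit: π = q_{Pike}(326 − 2(q_{Pike} + q_{Nadir})) − 90q_{Pike} − 3q_{Pike}².
∂π/∂q_{Pike} = 236 − 10q_{Pike} − 2q_{Nadir} = 0, so q_{Pike} = 23.6 − 0.2q_{Nadir}.
The best-response slope dq_{Pike}/dq_{Nadir} = −0.2 < 0: the reaction function is downward-sloping, so the choices are strategic substitutes.

strategic substitutes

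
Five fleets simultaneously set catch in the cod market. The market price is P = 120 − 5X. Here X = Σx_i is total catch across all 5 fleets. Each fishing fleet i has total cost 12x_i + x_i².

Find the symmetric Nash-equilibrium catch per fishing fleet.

A representative fishing fleet's profit is π_i = x_i(120 − 5X) − 12x_i − x_i², with X = x_i + Σ_{j≠i} x_j.
First-order condition: 108 − 12x_i − 5Σ_{j≠i} x_j = 0.
Imposing symmetry (x_j = x for all j) turns Σ_{j≠i} x_j into 4x, so 108 = 32x and x = 3.375.

3.375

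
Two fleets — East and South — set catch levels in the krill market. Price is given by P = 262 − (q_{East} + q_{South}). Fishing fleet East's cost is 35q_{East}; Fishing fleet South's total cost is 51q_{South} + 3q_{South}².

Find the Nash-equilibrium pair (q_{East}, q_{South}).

Fishing fleet East's profit: π = q_{East}(262 − (q_{East} + q_{South})) − 35q_{East}.
∂π/∂q_{East} = 227 − 2q_{East} − q_{South} = 0, so q_{East} = 113.5 − 0.5q_{South}.
For South: ∂π/∂q_{South} = 211 − 8q_{South} − q_{East} = 0 ⇒ q_{South} = 26.375 − 0.125q_{East}.
Plugging q_{South} into East's best response: q_{East} = 113.5 − 0.5(26.375 − 0.125q_{East}) ⇒ 0.9375q_{East} = 100.3125, so q_{East} = 107.
Then q_{South} = 26.375 − 0.125·107 = 13.

107, 13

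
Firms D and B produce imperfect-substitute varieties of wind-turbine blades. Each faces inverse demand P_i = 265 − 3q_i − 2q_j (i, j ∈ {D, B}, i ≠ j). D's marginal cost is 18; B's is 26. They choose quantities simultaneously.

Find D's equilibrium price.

112.125

Firm D's profit: π = q_D(265 − 3q_D − 2q_B) − 18q_D.
∂π/∂q_D = 247 − 6q_D − 2q_B = 0 ⇒ q_D = 247/6 − (1/3)q_B.
Similarly q_B = 239/6 − (1/3)q_D.
Solving the two reaction functions simultaneously: (1 − (−1/3)(−1/3))q_D = 247/6 − (1/3)·(239/6), so (8/9)q_D = 251/9 and q_D = 31.375.
Then q_B = 239/6 − (1/3)·31.375 = 29.375.
P_D = 265 − 3·31.375 − 2·29.375 = 112.125.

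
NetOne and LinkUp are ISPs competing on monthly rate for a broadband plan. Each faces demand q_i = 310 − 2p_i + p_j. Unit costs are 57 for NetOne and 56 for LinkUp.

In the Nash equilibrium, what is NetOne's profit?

NetOne's profit: π = (p_{NetOne} − 57)(310 − 2p_{NetOne} + p_{LinkUp}).
∂π/∂p_{NetOne} = 424 − 4p_{NetOne} + p_{LinkUp} = 0 ⇒ p_{NetOne} = 106 + 0.25p_{LinkUp}.
Similarly p_{LinkUp} = 105.5 + 0.25p_{NetOne}.
Solving the two reaction functions simultaneously: (1 − (0.25)(0.25))p_{NetOne} = 106 + 0.25·105.5, so 0.9375p_{NetOne} = 132.375 and p_{NetOne} = 141.2.
Then p_{LinkUp} = 105.5 + 0.25·141.2 = 140.8.
q_{NetOne} = 310 − 2·141.2 + 140.8 = 168.4.
Profit = (141.2 − 57)·168.4 = 14179.28.

14179.28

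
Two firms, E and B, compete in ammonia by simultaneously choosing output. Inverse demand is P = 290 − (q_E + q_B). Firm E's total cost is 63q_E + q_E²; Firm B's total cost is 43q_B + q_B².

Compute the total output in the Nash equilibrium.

Firm E's profit: π = q_E(290 − (q_E + q_B)) − 63q_E − q_E².
∂π/∂q_E = 227 − 4q_E − q_B = 0, so q_E = 56.75 − 0.25q_B.
By the same steps for B: q_B = 61.75 − 0.25q_E.
Plugging q_B into E's best response: q_E = 56.75 − 0.25(61.75 − 0.25q_E) ⇒ 0.9375q_E = 41.3125, so q_E = 661/15.
Then q_B = 61.75 − 0.25·(661/15) = 761/15.
Total output: 661/15 + 761/15 = 94.8.

94.8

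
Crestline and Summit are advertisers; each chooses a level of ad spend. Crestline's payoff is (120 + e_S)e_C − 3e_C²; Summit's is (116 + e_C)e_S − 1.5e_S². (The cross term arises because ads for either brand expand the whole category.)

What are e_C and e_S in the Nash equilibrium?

Expanding Crestline's payoff: 120e_C + e_Se_C − 3e_C².
∂π/∂e_C = 120 + e_S − 6e_C = 0, so e_C = 20 + (1/6)e_S.
Likewise for Summit: e_S = 116/3 + (1/3)e_C.
Plugging e_S into Crestline's best response: e_C = 20 + (1/6)(116/3 + (1/3)e_C) ⇒ (17/18)e_C = 238/9, so e_C = 28.
Then e_S = 116/3 + (1/3)·28 = 48.

28, 48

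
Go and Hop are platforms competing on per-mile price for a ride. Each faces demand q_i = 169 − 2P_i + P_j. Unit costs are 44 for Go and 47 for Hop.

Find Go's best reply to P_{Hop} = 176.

Go's profit: π = (P_{Go} − 44)(169 − 2P_{Go} + P_{Hop}).
∂π/∂P_{Go} = 257 − 4P_{Go} + P_{Hop} = 0 ⇒ P_{Go} = 64.25 + 0.25P_{Hop}.
At P_{Hop} = 176: P_{Go} = 64.25 + 0.25·176 = 108.25.

108.25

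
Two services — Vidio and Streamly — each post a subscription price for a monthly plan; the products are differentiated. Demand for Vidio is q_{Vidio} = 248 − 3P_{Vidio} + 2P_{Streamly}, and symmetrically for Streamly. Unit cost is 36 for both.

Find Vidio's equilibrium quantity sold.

Vidio's profit: π = (P_{Vidio} − 36)(248 − 3P_{Vidio} + 2P_{Streamly}).
∂π/∂P_{Vidio} = 356 − 6P_{Vidio} + 2P_{Streamly} = 0 ⇒ P_{Vidio} = 178/3 + (1/3)P_{Streamly}.
By symmetry P_{Streamly} = P_{Vidio}; substituting into the reaction function, (2/3)P_{Vidio} = 178/3 and P_{Vidio} = 89.
q_{Vidio} = 248 − 3·89 + 2·89 = 159.

159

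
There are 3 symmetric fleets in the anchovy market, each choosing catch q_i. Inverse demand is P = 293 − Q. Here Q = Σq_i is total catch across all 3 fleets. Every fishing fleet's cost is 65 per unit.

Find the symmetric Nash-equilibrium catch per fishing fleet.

A representative fishing fleet's profit is π_i = q_i(293 − Q) − 65q_i, with Q = q_i + Σ_{j≠i} q_j.
First-order condition: 228 − 2q_i − Σ_{j≠i} q_j = 0.
With identical fishing fleets, set every q_j = q: then 228 − 2q − 2q = 0, i.e. q = 228/4 = 57.

57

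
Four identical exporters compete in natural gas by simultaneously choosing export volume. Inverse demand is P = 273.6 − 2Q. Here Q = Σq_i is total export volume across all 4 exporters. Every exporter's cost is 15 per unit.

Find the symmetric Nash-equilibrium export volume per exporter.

A representative exporter's profit is π_i = q_i(273.6 − 2Q) − 15q_i, with Q = q_i + Σ_{j≠i} q_j.
First-order condition: 258.6 − 4q_i − 2Σ_{j≠i} q_j = 0.
With identical exporters, set every q_j = q: then 258.6 − 4q − 6q = 0, i.e. q = 258.6/10 = 25.86.

25.86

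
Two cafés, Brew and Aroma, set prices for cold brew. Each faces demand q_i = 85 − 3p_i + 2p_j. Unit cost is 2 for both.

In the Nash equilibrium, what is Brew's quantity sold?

Brew's profit: π = (p_{Brew} − 2)(85 − 3p_{Brew} + 2p_{Aroma}).
∂π/∂p_{Brew} = 91 − 6p_{Brew} + 2p_{Aroma} = 0 ⇒ p_{Brew} = 91/6 + (1/3)p_{Aroma}.
By symmetry p_{Aroma} = p_{Brew}; substituting into the reaction function, (2/3)p_{Brew} = 91/6 and p_{Brew} = 22.75.
q_{Brew} = 85 − 3·22.75 + 2·22.75 = 62.25.

62.25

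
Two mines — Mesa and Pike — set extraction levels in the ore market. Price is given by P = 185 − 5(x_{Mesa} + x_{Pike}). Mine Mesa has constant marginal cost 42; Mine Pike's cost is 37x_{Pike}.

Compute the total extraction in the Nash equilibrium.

19.4

Mine Mesa's profit: π = x_{Mesa}(185 − 5(x_{Mesa} + x_{Pike})) − 42x_{Mesa}.
∂π/∂x_{Mesa} = 143 − 10x_{Mesa} − 5x_{Pike} = 0, so x_{Mesa} = 14.3 − 0.5x_{Pike}.
By the same steps for Pike: x_{Pike} = 14.8 − 0.5x_{Mesa}.
Plugging x_{Pike} into Mesa's best response: x_{Mesa} = 14.3 − 0.5(14.8 − 0.5x_{Mesa}) ⇒ 0.75x_{Mesa} = 6.9, so x_{Mesa} = 9.2.
Then x_{Pike} = 14.8 − 0.5·9.2 = 10.2.
Total extraction: 9.2 + 10.2 = 19.4.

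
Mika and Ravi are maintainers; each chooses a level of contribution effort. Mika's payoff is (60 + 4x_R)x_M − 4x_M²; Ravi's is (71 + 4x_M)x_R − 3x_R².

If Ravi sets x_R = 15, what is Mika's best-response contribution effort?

Expanding Mika's payoff: 60x_M + 4x_Rx_M − 4x_M².
∂π/∂x_M = 60 + 4x_R − 8x_M = 0, so x_M = 7.5 + 0.5x_R.
At x_R = 15: x_M = 7.5 + 0.5·15 = 15.

15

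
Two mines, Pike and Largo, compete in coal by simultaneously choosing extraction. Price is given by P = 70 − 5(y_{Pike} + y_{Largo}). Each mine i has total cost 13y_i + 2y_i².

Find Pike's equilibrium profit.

Mine Pike's profit: π = y_{Pike}(70 − 5(y_{Pike} + y_{Largo})) − 13y_{Pike} − 2y_{Pike}².
∂π/∂y_{Pike} = 57 − 14y_{Pike} − 5y_{Largo} = 0, so y_{Pike} = 57/14 − (5/14)y_{Largo}.
By symmetry y_{Largo} = y_{Pike}; substituting into the reaction function, (19/14)y_{Pike} = 57/14 and y_{Pike} = 3.
Price P = 70 − 5·6 = 40.
Pike's profit: (40 − 13)·3 − 2(3)² = 63.

63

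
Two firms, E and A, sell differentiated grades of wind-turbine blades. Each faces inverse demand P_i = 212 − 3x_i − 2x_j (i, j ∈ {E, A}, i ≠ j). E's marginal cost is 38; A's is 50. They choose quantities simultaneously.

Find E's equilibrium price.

105.5

Firm E's profit: π = x_E(212 − 3x_E − 2x_A) − 38x_E.
∂π/∂x_E = 174 − 6x_E − 2x_A = 0 ⇒ x_E = 29 − (1/3)x_A.
Similarly x_A = 27 − (1/3)x_E.
Substituting the second reaction function into the first: x_E = 29 − (1/3)(27 − (1/3)x_E), which gives (8/9)x_E = 20 ⇒ x_E = 22.5.
Then x_A = 27 − (1/3)·22.5 = 19.5.
P_E = 212 − 3·22.5 − 2·19.5 = 105.5.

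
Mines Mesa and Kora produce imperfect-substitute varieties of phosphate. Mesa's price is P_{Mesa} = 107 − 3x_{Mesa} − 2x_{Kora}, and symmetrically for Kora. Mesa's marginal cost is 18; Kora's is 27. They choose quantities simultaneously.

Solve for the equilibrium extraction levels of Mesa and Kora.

11.6875, 9.4375

Mine Mesa's profit: π = x_{Mesa}(107 − 3x_{Mesa} − 2x_{Kora}) − 18x_{Mesa}.
∂π/∂x_{Mesa} = 89 − 6x_{Mesa} − 2x_{Kora} = 0 ⇒ x_{Mesa} = 89/6 − (1/3)x_{Kora}.
Similarly x_{Kora} = 40/3 − (1/3)x_{Mesa}.
Solving the two reaction functions simultaneously: (1 − (−1/3)(−1/3))x_{Mesa} = 89/6 − (1/3)·(40/3), so (8/9)x_{Mesa} = 187/18 and x_{Mesa} = 11.6875.
Then x_{Kora} = 40/3 − (1/3)·11.6875 = 9.4375.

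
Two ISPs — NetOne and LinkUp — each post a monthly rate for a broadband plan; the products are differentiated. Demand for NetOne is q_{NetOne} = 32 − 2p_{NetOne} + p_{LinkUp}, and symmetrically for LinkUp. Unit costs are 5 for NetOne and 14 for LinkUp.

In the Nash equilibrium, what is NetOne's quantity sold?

NetOne's profit: π = (p_{NetOne} − 5)(32 − 2p_{NetOne} + p_{LinkUp}).
∂π/∂p_{NetOne} = 42 − 4p_{NetOne} + p_{LinkUp} = 0 ⇒ p_{NetOne} = 10.5 + 0.25p_{LinkUp}.
Similarly p_{LinkUp} = 15 + 0.25p_{NetOne}.
Solving the two reaction functions simultaneously: (1 − (0.25)(0.25))p_{NetOne} = 10.5 + 0.25·15, so 0.9375p_{NetOne} = 14.25 and p_{NetOne} = 15.2.
Then p_{LinkUp} = 15 + 0.25·15.2 = 18.8.
q_{NetOne} = 32 − 2·15.2 + 18.8 = 20.4.

20.4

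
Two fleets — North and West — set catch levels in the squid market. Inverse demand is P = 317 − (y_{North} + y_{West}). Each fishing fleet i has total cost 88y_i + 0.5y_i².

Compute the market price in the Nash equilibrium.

Fishing fleet North's profit: π = y_{North}(317 − (y_{North} + y_{West})) − 88y_{North} − 0.5y_{North}².
∂π/∂y_{North} = 229 − 3y_{North} − y_{West} = 0, so y_{North} = 229/3 − (1/3)y_{West}.
Setting y_{North} = y_{West} in the reaction function: y_{North} = 229/3 − (1/3)y_{North}, so y_{North} = (229/3) / (4/3) = 57.25.
Equilibrium price: P = 317 − 114.5 = 202.5.

202.5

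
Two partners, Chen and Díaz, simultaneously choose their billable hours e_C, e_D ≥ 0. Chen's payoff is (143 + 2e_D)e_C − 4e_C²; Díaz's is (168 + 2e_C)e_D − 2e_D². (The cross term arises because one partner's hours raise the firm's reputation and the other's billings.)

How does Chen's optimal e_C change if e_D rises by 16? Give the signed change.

Expanding Chen's payoff: 143e_C + 2e_De_C − 4e_C².
∂π/∂e_C = 143 + 2e_D − 8e_C = 0, so e_C = 17.875 + 0.25e_D.
The reaction-function slope is 0.25, so a 16-unit rise in e_D moves e_C by 0.25 × 16 = 4. Chen's best response rises — the actions are strategic complements.

4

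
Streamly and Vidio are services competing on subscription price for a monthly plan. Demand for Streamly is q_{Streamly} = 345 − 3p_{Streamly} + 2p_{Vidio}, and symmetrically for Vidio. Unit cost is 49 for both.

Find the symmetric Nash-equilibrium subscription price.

Streamly's profit: π = (p_{Streamly} − 49)(345 − 3p_{Streamly} + 2p_{Vidio}).
∂π/∂p_{Streamly} = 492 − 6p_{Streamly} + 2p_{Vidio} = 0 ⇒ p_{Streamly} = 82 + (1/3)p_{Vidio}.
The game is symmetric, so in equilibrium p_{Vidio} = p_{Streamly}: the reaction function gives (2/3)p_{Streamly} = 82, hence p_{Streamly} = 123.

123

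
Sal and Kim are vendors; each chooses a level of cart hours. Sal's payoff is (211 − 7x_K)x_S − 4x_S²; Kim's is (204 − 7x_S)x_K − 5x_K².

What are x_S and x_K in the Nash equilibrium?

Expanding Sal's payoff: 211x_S − 7x_Kx_S − 4x_S².
∂π/∂x_S = 211 − 7x_K − 8x_S = 0, so x_S = 26.375 − 0.875x_K.
Likewise for Kim: x_K = 20.4 − 0.7x_S.
Solving the two reaction functions simultaneously: (1 − (−0.875)(−0.7))x_S = 26.375 − 0.875·20.4, so 0.3875x_S = 8.525 and x_S = 22.
Then x_K = 20.4 − 0.7·22 = 5.

22, 5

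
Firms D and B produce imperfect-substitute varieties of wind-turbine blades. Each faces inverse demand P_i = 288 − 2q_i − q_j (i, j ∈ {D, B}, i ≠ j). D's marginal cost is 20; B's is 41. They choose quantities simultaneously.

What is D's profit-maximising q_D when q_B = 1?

66.75

Firm D's profit: π = q_D(288 − 2q_D − q_B) − 20q_D.
∂π/∂q_D = 268 − 4q_D − q_B = 0 ⇒ q_D = 67 − 0.25q_B.
At q_B = 1: q_D = 67 − 0.25·1 = 66.75.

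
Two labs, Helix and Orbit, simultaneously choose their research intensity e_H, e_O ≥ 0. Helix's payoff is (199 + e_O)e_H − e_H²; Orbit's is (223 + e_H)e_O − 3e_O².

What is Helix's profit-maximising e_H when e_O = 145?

172

Expanding Helix's payoff: 199e_H + e_Oe_H − e_H².
∂π/∂e_H = 199 + e_O − 2e_H = 0, so e_H = 99.5 + 0.5e_O.
At e_O = 145: e_H = 99.5 + 0.5·145 = 172.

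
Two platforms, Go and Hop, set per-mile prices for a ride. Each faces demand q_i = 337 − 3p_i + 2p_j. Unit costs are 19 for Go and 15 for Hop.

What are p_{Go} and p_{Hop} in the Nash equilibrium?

97.75, 96.25

Go's profit: π = (p_{Go} − 19)(337 − 3p_{Go} + 2p_{Hop}).
∂π/∂p_{Go} = 394 − 6p_{Go} + 2p_{Hop} = 0 ⇒ p_{Go} = 197/3 + (1/3)p_{Hop}.
Similarly p_{Hop} = 191/3 + (1/3)p_{Go}.
Solving the two reaction functions simultaneously: (1 − (1/3)(1/3))p_{Go} = 197/3 + (1/3)·(191/3), so (8/9)p_{Go} = 782/9 and p_{Go} = 97.75.
Then p_{Hop} = 191/3 + (1/3)·97.75 = 96.25.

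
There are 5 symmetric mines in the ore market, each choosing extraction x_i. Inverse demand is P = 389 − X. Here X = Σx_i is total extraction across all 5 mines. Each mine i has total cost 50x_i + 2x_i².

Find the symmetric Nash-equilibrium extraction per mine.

A representative mine's profit is π_i = x_i(389 − X) − 50x_i − 2x_i², with X = x_i + Σ_{j≠i} x_j.
First-order condition: 339 − 6x_i − Σ_{j≠i} x_j = 0.
With identical mines, set every x_j = x: then 339 − 6x − 4x = 0, i.e. x = 339/10 = 33.9.

33.9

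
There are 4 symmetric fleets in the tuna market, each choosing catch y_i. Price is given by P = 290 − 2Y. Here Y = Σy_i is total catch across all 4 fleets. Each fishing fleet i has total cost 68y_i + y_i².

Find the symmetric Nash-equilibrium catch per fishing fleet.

18.5

A representative fishing fleet's profit is π_i = y_i(290 − 2Y) − 68y_i − y_i², with Y = y_i + Σ_{j≠i} y_j.
First-order condition: 222 − 6y_i − 2Σ_{j≠i} y_j = 0.
Imposing symmetry (y_j = y for all j) turns Σ_{j≠i} y_j into 3y, so 222 = 12y and y = 18.5.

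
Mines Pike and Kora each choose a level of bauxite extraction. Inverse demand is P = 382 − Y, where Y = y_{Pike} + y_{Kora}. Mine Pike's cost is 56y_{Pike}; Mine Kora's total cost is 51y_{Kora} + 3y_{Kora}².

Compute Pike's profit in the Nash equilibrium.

Mine Pike's profit: π = y_{Pike}(382 − (y_{Pike} + y_{Kora})) − 56y_{Pike}.
∂π/∂y_{Pike} = 326 − 2y_{Pike} − y_{Kora} = 0, so y_{Pike} = 163 − 0.5y_{Kora}.
For Kora: ∂π/∂y_{Kora} = 331 − 8y_{Kora} − y_{Pike} = 0 ⇒ y_{Kora} = 41.375 − 0.125y_{Pike}.
Substituting the second reaction function into the first: y_{Pike} = 163 − 0.5(41.375 − 0.125y_{Pike}), which gives 0.9375y_{Pike} = 142.3125 ⇒ y_{Pike} = 151.8.
Then y_{Kora} = 41.375 − 0.125·151.8 = 22.4.
Price P = 382 − 174.2 = 207.8.
Pike's profit: (207.8 − 56)·151.8 = 23043.24.

23043.24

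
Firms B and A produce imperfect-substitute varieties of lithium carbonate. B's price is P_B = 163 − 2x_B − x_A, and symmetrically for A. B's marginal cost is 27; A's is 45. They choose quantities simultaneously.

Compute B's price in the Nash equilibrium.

Firm B's profit: π = x_B(163 − 2x_B − x_A) − 27x_B.
∂π/∂x_B = 136 − 4x_B − x_A = 0 ⇒ x_B = 34 − 0.25x_A.
Similarly x_A = 29.5 − 0.25x_B.
Plugging x_A into B's best response: x_B = 34 − 0.25(29.5 − 0.25x_B) ⇒ 0.9375x_B = 26.625, so x_B = 28.4.
Then x_A = 29.5 − 0.25·28.4 = 22.4.
P_B = 163 − 2·28.4 − 22.4 = 83.8.

83.8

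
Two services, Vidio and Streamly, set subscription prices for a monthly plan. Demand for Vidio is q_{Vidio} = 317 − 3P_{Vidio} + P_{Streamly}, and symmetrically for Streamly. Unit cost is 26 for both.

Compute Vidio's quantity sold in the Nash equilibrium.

159

Vidio's profit: π = (P_{Vidio} − 26)(317 − 3P_{Vidio} + P_{Streamly}).
∂π/∂P_{Vidio} = 395 − 6P_{Vidio} + P_{Streamly} = 0 ⇒ P_{Vidio} = 395/6 + (1/6)P_{Streamly}.
By symmetry P_{Streamly} = P_{Vidio}; substituting into the reaction function, (5/6)P_{Vidio} = 395/6 and P_{Vidio} = 79.
q_{Vidio} = 317 − 3·79 + 79 = 159.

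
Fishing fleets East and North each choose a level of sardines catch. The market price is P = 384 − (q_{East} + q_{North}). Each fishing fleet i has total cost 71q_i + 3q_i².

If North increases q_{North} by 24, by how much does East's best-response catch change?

-3

Fishing fleet East's profit: π = q_{East}(384 − (q_{East} + q_{North})) − 71q_{East} − 3q_{East}².
∂π/∂q_{East} = 313 − 8q_{East} − q_{North} = 0, so q_{East} = 39.125 − 0.125q_{North}.
The reaction-function slope is −0.125, so a 24-unit rise in q_{North} moves q_{East} by −0.125 × 24 = −3. East's best response falls — the actions are strategic substitutes.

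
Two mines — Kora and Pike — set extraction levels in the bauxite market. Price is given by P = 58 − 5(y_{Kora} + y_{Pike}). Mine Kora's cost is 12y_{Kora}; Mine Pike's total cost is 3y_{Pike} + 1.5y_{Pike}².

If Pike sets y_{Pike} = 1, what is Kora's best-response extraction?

Mine Kora's profit: π = y_{Kora}(58 − 5(y_{Kora} + y_{Pike})) − 12y_{Kora}.
∂π/∂y_{Kora} = 46 − 10y_{Kora} − 5y_{Pike} = 0, so y_{Kora} = 4.6 − 0.5y_{Pike}.
At y_{Pike} = 1: y_{Kora} = 4.6 − 0.5·1 = 4.1.

4.1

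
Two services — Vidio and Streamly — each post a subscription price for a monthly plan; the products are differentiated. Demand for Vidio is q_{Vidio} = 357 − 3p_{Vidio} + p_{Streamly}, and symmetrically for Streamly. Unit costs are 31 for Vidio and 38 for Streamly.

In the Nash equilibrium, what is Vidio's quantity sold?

Vidio's profit: π = (p_{Vidio} − 31)(357 − 3p_{Vidio} + p_{Streamly}).
∂π/∂p_{Vidio} = 450 − 6p_{Vidio} + p_{Streamly} = 0 ⇒ p_{Vidio} = 75 + (1/6)p_{Streamly}.
Similarly p_{Streamly} = 78.5 + (1/6)p_{Vidio}.
Substituting the second reaction function into the first: p_{Vidio} = 75 + (1/6)(78.5 + (1/6)p_{Vidio}), which gives (35/36)p_{Vidio} = 1057/12 ⇒ p_{Vidio} = 90.6.
Then p_{Streamly} = 78.5 + (1/6)·90.6 = 93.6.
q_{Vidio} = 357 − 3·90.6 + 93.6 = 178.8.

178.8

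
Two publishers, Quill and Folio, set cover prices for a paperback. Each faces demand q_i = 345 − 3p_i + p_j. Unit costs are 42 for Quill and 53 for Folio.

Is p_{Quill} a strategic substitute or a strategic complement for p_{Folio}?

strategic complements

Quill's profit: π = (p_{Quill} − 42)(345 − 3p_{Quill} + p_{Folio}).
∂π/∂p_{Quill} = 471 − 6p_{Quill} + p_{Folio} = 0 ⇒ p_{Quill} = 78.5 + (1/6)p_{Folio}.
The best-response slope dp_{Quill}/dp_{Folio} = 1/6 > 0: the reaction function is upward-sloping, so the choices are strategic complements.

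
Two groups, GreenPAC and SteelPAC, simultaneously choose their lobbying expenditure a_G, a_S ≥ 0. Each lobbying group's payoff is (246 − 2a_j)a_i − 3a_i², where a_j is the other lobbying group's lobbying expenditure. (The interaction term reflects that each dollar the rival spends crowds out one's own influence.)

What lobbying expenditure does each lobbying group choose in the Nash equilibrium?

GreenPAC's payoff is (246 − 2a_S)a_G − 3a_G².
∂π/∂a_G = 246 − 2a_S − 6a_G = 0, so a_G = 41 − (1/3)a_S.
By symmetry a_S = a_G; substituting into the reaction function, (4/3)a_G = 41 and a_G = 30.75.

30.75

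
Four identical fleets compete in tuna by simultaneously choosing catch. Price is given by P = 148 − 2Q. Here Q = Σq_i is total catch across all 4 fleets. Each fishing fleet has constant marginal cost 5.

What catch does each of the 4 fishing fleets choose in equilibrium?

14.3

A representative fishing fleet's profit is π_i = q_i(148 − 2Q) − 5q_i, with Q = q_i + Σ_{j≠i} q_j.
First-order condition: 143 − 4q_i − 2Σ_{j≠i} q_j = 0.
With identical fishing fleets, set every q_j = q: then 143 − 4q − 6q = 0, i.e. q = 143/10 = 14.3.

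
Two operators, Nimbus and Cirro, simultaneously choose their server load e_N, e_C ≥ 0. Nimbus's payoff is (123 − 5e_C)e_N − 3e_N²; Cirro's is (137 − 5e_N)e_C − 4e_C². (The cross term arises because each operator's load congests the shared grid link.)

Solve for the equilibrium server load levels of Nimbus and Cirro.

Expanding Nimbus's payoff: 123e_N − 5e_Ce_N − 3e_N².
∂π/∂e_N = 123 − 5e_C − 6e_N = 0, so e_N = 20.5 − (5/6)e_C.
Likewise for Cirro: e_C = 17.125 − 0.625e_N.
Plugging e_C into Nimbus's best response: e_N = 20.5 − (5/6)(17.125 − 0.625e_N) ⇒ (23/48)e_N = 299/48, so e_N = 13.
Then e_C = 17.125 − 0.625·13 = 9.

13, 9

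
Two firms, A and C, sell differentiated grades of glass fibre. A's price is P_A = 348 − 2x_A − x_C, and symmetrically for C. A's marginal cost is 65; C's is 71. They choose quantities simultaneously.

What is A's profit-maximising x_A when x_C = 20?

65.75

Firm A's profit: π = x_A(348 − 2x_A − x_C) − 65x_A.
∂π/∂x_A = 283 − 4x_A − x_C = 0 ⇒ x_A = 70.75 − 0.25x_C.
At x_C = 20: x_A = 70.75 − 0.25·20 = 65.75.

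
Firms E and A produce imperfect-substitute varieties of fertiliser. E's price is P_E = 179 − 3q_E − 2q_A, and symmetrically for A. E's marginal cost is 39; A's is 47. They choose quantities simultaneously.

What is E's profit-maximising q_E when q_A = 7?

Firm E's profit: π = q_E(179 − 3q_E − 2q_A) − 39q_E.
∂π/∂q_E = 140 − 6q_E − 2q_A = 0 ⇒ q_E = 70/3 − (1/3)q_A.
At q_A = 7: q_E = 70/3 − (1/3)·7 = 21.

21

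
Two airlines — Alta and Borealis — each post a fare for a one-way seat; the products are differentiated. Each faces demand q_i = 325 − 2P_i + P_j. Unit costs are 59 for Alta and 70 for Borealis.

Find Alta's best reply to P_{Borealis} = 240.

170.75

Alta's profit: π = (P_{Alta} − 59)(325 − 2P_{Alta} + P_{Borealis}).
∂π/∂P_{Alta} = 443 − 4P_{Alta} + P_{Borealis} = 0 ⇒ P_{Alta} = 110.75 + 0.25P_{Borealis}.
At P_{Borealis} = 240: P_{Alta} = 110.75 + 0.25·240 = 170.75.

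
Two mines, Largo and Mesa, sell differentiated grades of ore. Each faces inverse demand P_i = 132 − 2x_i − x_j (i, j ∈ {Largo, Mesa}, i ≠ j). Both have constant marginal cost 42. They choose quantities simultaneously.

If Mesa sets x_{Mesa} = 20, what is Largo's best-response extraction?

Mine Largo's profit: π = x_{Largo}(132 − 2x_{Largo} − x_{Mesa}) − 42x_{Largo}.
∂π/∂x_{Largo} = 90 − 4x_{Largo} − x_{Mesa} = 0 ⇒ x_{Largo} = 22.5 − 0.25x_{Mesa}.
At x_{Mesa} = 20: x_{Largo} = 22.5 − 0.25·20 = 17.5.

17.5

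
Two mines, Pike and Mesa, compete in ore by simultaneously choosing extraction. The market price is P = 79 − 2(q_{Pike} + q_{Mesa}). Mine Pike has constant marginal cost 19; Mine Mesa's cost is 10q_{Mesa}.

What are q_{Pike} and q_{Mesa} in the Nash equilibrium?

Mine Pike's profit: π = q_{Pike}(79 − 2(q_{Pike} + q_{Mesa})) − 19q_{Pike}.
∂π/∂q_{Pike} = 60 − 4q_{Pike} − 2q_{Mesa} = 0, so q_{Pike} = 15 − 0.5q_{Mesa}.
By the same steps for Mesa: q_{Mesa} = 17.25 − 0.5q_{Pike}.
Plugging q_{Mesa} into Pike's best response: q_{Pike} = 15 − 0.5(17.25 − 0.5q_{Pike}) ⇒ 0.75q_{Pike} = 6.375, so q_{Pike} = 8.5.
Then q_{Mesa} = 17.25 − 0.5·8.5 = 13.

8.5, 13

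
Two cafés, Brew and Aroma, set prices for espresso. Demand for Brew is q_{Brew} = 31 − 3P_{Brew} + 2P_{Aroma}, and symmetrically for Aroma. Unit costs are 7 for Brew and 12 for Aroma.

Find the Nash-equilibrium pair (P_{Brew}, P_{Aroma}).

Brew's profit: π = (P_{Brew} − 7)(31 − 3P_{Brew} + 2P_{Aroma}).
∂π/∂P_{Brew} = 52 − 6P_{Brew} + 2P_{Aroma} = 0 ⇒ P_{Brew} = 26/3 + (1/3)P_{Aroma}.
Similarly P_{Aroma} = 67/6 + (1/3)P_{Brew}.
Solving the two reaction functions simultaneously: (1 − (1/3)(1/3))P_{Brew} = 26/3 + (1/3)·(67/6), so (8/9)P_{Brew} = 223/18 and P_{Brew} = 13.9375.
Then P_{Aroma} = 67/6 + (1/3)·13.9375 = 15.8125.

13.9375, 15.8125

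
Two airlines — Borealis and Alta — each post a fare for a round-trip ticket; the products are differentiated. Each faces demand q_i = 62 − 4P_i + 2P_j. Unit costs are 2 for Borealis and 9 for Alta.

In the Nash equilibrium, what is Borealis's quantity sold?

Borealis's profit: π = (P_{Borealis} − 2)(62 − 4P_{Borealis} + 2P_{Alta}).
∂π/∂P_{Borealis} = 70 − 8P_{Borealis} + 2P_{Alta} = 0 ⇒ P_{Borealis} = 8.75 + 0.25P_{Alta}.
Similarly P_{Alta} = 12.25 + 0.25P_{Borealis}.
Substituting the second reaction function into the first: P_{Borealis} = 8.75 + 0.25(12.25 + 0.25P_{Borealis}), which gives 0.9375P_{Borealis} = 11.8125 ⇒ P_{Borealis} = 12.6.
Then P_{Alta} = 12.25 + 0.25·12.6 = 15.4.
q_{Borealis} = 62 − 4·12.6 + 2·15.4 = 42.4.

42.4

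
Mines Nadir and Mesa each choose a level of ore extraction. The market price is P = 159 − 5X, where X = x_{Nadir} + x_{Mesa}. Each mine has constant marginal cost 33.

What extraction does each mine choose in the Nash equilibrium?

8.4

Mine Nadir's profit: π = x_{Nadir}(159 − 5(x_{Nadir} + x_{Mesa})) − 33x_{Nadir}.
∂π/∂x_{Nadir} = 126 − 10x_{Nadir} − 5x_{Mesa} = 0, so x_{Nadir} = 12.6 − 0.5x_{Mesa}.
Setting x_{Nadir} = x_{Mesa} in the reaction function: x_{Nadir} = 12.6 − 0.5x_{Nadir}, so x_{Nadir} = 12.6 / 1.5 = 8.4.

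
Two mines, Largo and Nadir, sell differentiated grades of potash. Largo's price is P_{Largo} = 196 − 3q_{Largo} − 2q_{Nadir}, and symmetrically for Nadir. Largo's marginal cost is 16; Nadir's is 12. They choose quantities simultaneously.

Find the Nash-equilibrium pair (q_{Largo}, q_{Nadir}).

22.25, 23.25

Mine Largo's profit: π = q_{Largo}(196 − 3q_{Largo} − 2q_{Nadir}) − 16q_{Largo}.
∂π/∂q_{Largo} = 180 − 6q_{Largo} − 2q_{Nadir} = 0 ⇒ q_{Largo} = 30 − (1/3)q_{Nadir}.
Similarly q_{Nadir} = 92/3 − (1/3)q_{Largo}.
Solving the two reaction functions simultaneously: (1 − (−1/3)(−1/3))q_{Largo} = 30 − (1/3)·(92/3), so (8/9)q_{Largo} = 178/9 and q_{Largo} = 22.25.
Then q_{Nadir} = 92/3 − (1/3)·22.25 = 23.25.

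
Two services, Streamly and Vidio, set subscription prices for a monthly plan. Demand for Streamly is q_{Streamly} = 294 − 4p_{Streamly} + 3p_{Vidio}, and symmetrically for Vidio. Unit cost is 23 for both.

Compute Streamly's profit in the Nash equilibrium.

Streamly's profit: π = (p_{Streamly} − 23)(294 − 4p_{Streamly} + 3p_{Vidio}).
∂π/∂p_{Streamly} = 386 − 8p_{Streamly} + 3p_{Vidio} = 0 ⇒ p_{Streamly} = 48.25 + 0.375p_{Vidio}.
Setting p_{Streamly} = p_{Vidio} in the reaction function: p_{Streamly} = 48.25 + 0.375p_{Streamly}, so p_{Streamly} = 48.25 / 0.625 = 77.2.
q_{Streamly} = 294 − 4·77.2 + 3·77.2 = 216.8.
Profit = (77.2 − 23)·216.8 = 11750.56.

11750.56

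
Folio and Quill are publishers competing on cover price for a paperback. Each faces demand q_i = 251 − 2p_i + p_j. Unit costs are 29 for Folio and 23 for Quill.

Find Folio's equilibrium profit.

10716.48

Folio's profit: π = (p_{Folio} − 29)(251 − 2p_{Folio} + p_{Quill}).
∂π/∂p_{Folio} = 309 − 4p_{Folio} + p_{Quill} = 0 ⇒ p_{Folio} = 77.25 + 0.25p_{Quill}.
Similarly p_{Quill} = 74.25 + 0.25p_{Folio}.
Solving the two reaction functions simultaneously: (1 − (0.25)(0.25))p_{Folio} = 77.25 + 0.25·74.25, so 0.9375p_{Folio} = 95.8125 and p_{Folio} = 102.2.
Then p_{Quill} = 74.25 + 0.25·102.2 = 99.8.
q_{Folio} = 251 − 2·102.2 + 99.8 = 146.4.
Profit = (102.2 − 29)·146.4 = 10716.48.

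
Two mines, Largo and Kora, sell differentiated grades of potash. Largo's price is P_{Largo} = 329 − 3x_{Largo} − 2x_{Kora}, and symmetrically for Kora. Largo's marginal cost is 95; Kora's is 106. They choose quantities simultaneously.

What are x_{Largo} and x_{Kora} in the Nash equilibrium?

Mine Largo's profit: π = x_{Largo}(329 − 3x_{Largo} − 2x_{Kora}) − 95x_{Largo}.
∂π/∂x_{Largo} = 234 − 6x_{Largo} − 2x_{Kora} = 0 ⇒ x_{Largo} = 39 − (1/3)x_{Kora}.
Similarly x_{Kora} = 223/6 − (1/3)x_{Largo}.
Plugging x_{Kora} into Largo's best response: x_{Largo} = 39 − (1/3)(223/6 − (1/3)x_{Largo}) ⇒ (8/9)x_{Largo} = 479/18, so x_{Largo} = 29.9375.
Then x_{Kora} = 223/6 − (1/3)·29.9375 = 27.1875.

29.9375, 27.1875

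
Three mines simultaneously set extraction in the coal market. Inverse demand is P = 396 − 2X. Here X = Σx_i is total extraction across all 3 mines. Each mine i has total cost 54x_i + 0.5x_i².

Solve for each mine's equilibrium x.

38

A representative mine's profit is π_i = x_i(396 − 2X) − 54x_i − 0.5x_i², with X = x_i + Σ_{j≠i} x_j.
First-order condition: 342 − 5x_i − 2Σ_{j≠i} x_j = 0.
Imposing symmetry (x_j = x for all j) turns Σ_{j≠i} x_j into 2x, so 342 = 9x and x = 38.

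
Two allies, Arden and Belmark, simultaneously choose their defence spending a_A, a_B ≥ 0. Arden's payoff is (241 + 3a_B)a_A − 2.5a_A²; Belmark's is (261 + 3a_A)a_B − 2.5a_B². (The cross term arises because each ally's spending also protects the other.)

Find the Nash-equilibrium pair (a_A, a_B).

Expanding Arden's payoff: 241a_A + 3a_Ba_A − 2.5a_A².
∂π/∂a_A = 241 + 3a_B − 5a_A = 0, so a_A = 48.2 + 0.6a_B.
Likewise for Belmark: a_B = 52.2 + 0.6a_A.
Plugging a_B into Arden's best response: a_A = 48.2 + 0.6(52.2 + 0.6a_A) ⇒ 0.64a_A = 79.52, so a_A = 124.25.
Then a_B = 52.2 + 0.6·124.25 = 126.75.

124.25, 126.75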